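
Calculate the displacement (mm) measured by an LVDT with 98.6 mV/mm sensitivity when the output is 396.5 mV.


Displacement = Vout / sensitivity.
d = 396.5 / 98.6
d = 4.021 mm

4.021 mm


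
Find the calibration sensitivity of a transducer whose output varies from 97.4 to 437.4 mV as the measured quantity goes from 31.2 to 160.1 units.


Sensitivity = (y2 - y1) / (x2 - x1).
S = (437.4 - 97.4) / (160.1 - 31.2)
S = 340.0 / 128.9
S = 2.6377 mV/unit

2.6377 mV/unit


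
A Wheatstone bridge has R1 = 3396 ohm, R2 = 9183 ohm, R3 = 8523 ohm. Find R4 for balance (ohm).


At balance: R1*R4 = R2*R3, so R4 = R2*R3/R1.
R4 = 9183 * 8523 / 3396
R4 = 78266709 / 3396
R4 = 23046.73 ohm

23046.73 ohm


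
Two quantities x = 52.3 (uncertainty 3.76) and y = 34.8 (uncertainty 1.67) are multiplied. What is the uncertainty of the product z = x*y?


For a product z = x*y, the relative uncertainty is:
uz/z = sqrt((ux/x)^2 + (uy/y)^2)
Relative uncertainties: ux/x = 3.76/52.3 = 0.071893
uy/y = 1.67/34.8 = 0.047989
z = 52.3 * 34.8 = 1820.0
uz = 1820.0 * sqrt(0.071893^2 + 0.047989^2) = 157.32

157.32


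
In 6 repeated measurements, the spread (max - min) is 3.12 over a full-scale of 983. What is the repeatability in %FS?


Repeatability = (spread / full scale) * 100%.
R = (3.12 / 983) * 100
R = 0.317 %FS

0.317 %FS


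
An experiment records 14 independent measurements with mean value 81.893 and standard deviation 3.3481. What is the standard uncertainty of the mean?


The standard uncertainty for Type A evaluation is u = s / sqrt(n).
u = 3.3481 / sqrt(14)
u = 3.3481 / 3.7417
u = 0.8948

0.8948


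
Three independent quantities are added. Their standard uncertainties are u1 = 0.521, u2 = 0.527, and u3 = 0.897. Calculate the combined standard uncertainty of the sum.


For a sum of independent quantities, uc = sqrt(u1^2 + u2^2 + u3^2).
uc = sqrt(0.521^2 + 0.527^2 + 0.897^2)
uc = sqrt(0.271441 + 0.277729 + 0.804609)
uc = 1.1635

1.1635


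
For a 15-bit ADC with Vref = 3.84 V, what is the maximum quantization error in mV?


The maximum quantization error is +/- LSB/2.
LSB = Vref / 2^n = 3.84 / 32768 = 0.00011719 V
Max error = LSB / 2 = 0.00011719 / 2 = 5.859e-05 V
Max error = 0.0586 mV

0.0586 mV


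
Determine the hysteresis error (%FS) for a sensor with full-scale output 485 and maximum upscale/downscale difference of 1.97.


Hysteresis = (max difference / full scale) * 100%.
H = (1.97 / 485) * 100
H = 0.406 %FS

0.406 %FS


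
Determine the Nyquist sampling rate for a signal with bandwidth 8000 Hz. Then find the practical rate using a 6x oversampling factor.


By Nyquist theorem, fs_min = 2 * fmax.
fs_min = 2 * 8000 = 16000 Hz
Practical rate = 6 * fs_min = 6 * 16000 = 96000 Hz

fs_min = 16000 Hz, fs_practical = 96000 Hz


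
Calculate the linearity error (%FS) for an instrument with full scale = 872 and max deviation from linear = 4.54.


Linearity error = (max deviation / full scale) * 100%.
Linearity = (4.54 / 872) * 100
Linearity = 0.521 %FS

0.521 %FS


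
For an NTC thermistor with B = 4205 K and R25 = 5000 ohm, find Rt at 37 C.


NTC thermistor equation: Rt = R25 * exp(B * (1/T - 1/T25)).
T in Kelvin: 310.15 K, T25 = 298.15 K
1/T - 1/T25 = 1/310.15 - 1/298.15 = -0.00012977
B * (1/T - 1/T25) = 4205 * -0.00012977 = -0.5457
Rt = 5000 * exp(-0.5457) = 2897.2 ohm

2897.2 ohm


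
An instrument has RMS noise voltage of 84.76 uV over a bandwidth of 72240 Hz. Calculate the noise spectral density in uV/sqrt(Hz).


Noise spectral density = Vrms / sqrt(BW).
NSD = 84.76 / sqrt(72240)
NSD = 84.76 / 268.775
NSD = 0.3154 uV/sqrt(Hz)

0.3154 uV/sqrt(Hz)


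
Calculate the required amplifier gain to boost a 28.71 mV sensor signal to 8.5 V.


Gain = Vout / Vin (converting to same units).
G = 8.5 V / 28.71 mV
G = 8500.0 mV / 28.71 mV
G = 296.06

296.06


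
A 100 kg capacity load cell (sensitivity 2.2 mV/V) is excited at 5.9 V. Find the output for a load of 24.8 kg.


Vout = rated_output * Vex * (load / capacity).
Vout = 2.2 * 5.9 * (24.8 / 100)
Vout = 2.2 * 5.9 * 0.248
Vout = 3.219 mV

3.219 mV


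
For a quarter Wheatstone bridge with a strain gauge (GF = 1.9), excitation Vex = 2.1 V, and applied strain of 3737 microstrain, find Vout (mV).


Quarter bridge output: Vout = (GF * epsilon * Vex) / 4.
Vout = (1.9 * 3737e-6 * 2.1) / 4
Vout = 0.01491063 / 4 V
Vout = 0.00372766 V = 3.7277 mV

3.7277 mV


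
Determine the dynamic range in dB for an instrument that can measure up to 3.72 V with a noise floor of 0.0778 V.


Dynamic range = 20 * log10(Vmax / Vnoise).
DR = 20 * log10(3.72 / 0.0778)
DR = 20 * log10(47.81)
DR = 33.59 dB

33.59 dB


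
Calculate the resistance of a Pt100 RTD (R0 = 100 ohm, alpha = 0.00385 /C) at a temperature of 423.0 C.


The RTD equation: Rt = R0 * (1 + alpha * T).
Rt = 100 * (1 + 0.00385 * 423.0)
Rt = 100 * (1 + 1.62855)
Rt = 100 * 2.62855
Rt = 262.855 ohm

262.855 ohm


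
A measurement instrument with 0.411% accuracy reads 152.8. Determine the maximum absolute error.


Absolute error = (accuracy% / 100) * reading.
Error = (0.411 / 100) * 152.8
Error = 0.00411 * 152.8
Error = 0.628

0.628


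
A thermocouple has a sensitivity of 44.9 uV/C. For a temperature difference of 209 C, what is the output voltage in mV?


The thermocouple output V = sensitivity * dT.
V = 44.9 uV/C * 209 C
V = 9384.1 uV
V = 9.384 mV

9.384 mV


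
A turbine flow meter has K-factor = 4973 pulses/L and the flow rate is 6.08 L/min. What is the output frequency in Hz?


Frequency = K * Q / 60 (converting L/min to L/s).
f = 4973 * 6.08 / 60
f = 30235.84 / 60
f = 503.93 Hz

503.93 Hz


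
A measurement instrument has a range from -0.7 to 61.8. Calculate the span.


Span = upper range - lower range.
Span = 61.8 - (-0.7)
Span = 62.5

62.5


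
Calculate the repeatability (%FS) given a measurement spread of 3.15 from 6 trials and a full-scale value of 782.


Repeatability = (spread / full scale) * 100%.
R = (3.15 / 782) * 100
R = 0.403 %FS

0.403 %FS


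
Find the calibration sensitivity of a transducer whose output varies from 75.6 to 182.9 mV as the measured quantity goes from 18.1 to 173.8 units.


Sensitivity = (y2 - y1) / (x2 - x1).
S = (182.9 - 75.6) / (173.8 - 18.1)
S = 107.3 / 155.7
S = 0.6891 mV/unit

0.6891 mV/unit


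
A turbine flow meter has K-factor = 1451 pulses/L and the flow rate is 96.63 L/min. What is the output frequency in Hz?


Frequency = K * Q / 60 (converting L/min to L/s).
f = 1451 * 96.63 / 60
f = 140210.13 / 60
f = 2336.84 Hz

2336.84 Hz


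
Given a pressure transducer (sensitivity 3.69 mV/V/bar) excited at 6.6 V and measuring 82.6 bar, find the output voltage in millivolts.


Output = sensitivity * Vex * P.
Vout = 3.69 * 6.6 * 82.6
Vout = 24.354 * 82.6
Vout = 2011.64 mV

2011.64 mV


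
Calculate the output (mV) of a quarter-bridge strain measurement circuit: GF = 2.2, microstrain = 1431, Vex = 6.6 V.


Quarter bridge output: Vout = (GF * epsilon * Vex) / 4.
Vout = (2.2 * 1431e-6 * 6.6) / 4
Vout = 0.02077812 / 4 V
Vout = 0.00519453 V = 5.1945 mV

5.1945 mV


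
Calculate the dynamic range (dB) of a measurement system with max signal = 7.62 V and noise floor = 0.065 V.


Dynamic range = 20 * log10(Vmax / Vnoise).
DR = 20 * log10(7.62 / 0.065)
DR = 20 * log10(117.23)
DR = 41.38 dB

41.38 dB


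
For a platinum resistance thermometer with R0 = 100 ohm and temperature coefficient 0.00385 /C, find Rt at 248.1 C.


The RTD equation: Rt = R0 * (1 + alpha * T).
Rt = 100 * (1 + 0.00385 * 248.1)
Rt = 100 * (1 + 0.955185)
Rt = 100 * 1.955185
Rt = 195.519 ohm

195.519 ohm


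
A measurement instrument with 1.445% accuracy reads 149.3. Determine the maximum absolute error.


Absolute error = (accuracy% / 100) * reading.
Error = (1.445 / 100) * 149.3
Error = 0.01445 * 149.3
Error = 2.1574

2.1574


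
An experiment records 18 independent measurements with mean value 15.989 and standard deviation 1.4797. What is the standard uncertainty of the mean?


The standard uncertainty for Type A evaluation is u = s / sqrt(n).
u = 1.4797 / sqrt(18)
u = 1.4797 / 4.2426
u = 0.3488

0.3488


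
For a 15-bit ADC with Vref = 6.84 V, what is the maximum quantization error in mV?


The maximum quantization error is +/- LSB/2.
LSB = Vref / 2^n = 6.84 / 32768 = 0.00020874 V
Max error = LSB / 2 = 0.00020874 / 2 = 0.00010437 V
Max error = 0.1044 mV

0.1044 mV


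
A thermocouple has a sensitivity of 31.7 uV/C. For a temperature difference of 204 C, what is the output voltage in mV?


The thermocouple output V = sensitivity * dT.
V = 31.7 uV/C * 204 C
V = 6466.8 uV
V = 6.467 mV

6.467 mV


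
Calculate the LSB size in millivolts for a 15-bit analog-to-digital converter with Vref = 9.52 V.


The resolution (LSB) of an ADC is Vref / 2^n.
LSB = 9.52 / 2^15
LSB = 9.52 / 32768
LSB = 0.00029053 V = 0.29052734 mV

0.29052734 mV


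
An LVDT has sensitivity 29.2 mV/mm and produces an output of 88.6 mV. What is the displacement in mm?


Displacement = Vout / sensitivity.
d = 88.6 / 29.2
d = 3.034 mm

3.034 mm


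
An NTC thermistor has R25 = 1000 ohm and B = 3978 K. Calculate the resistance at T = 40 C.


NTC thermistor equation: Rt = R25 * exp(B * (1/T - 1/T25)).
T in Kelvin: 313.15 K, T25 = 298.15 K
1/T - 1/T25 = 1/313.15 - 1/298.15 = -0.00016066
B * (1/T - 1/T25) = 3978 * -0.00016066 = -0.6391
Rt = 1000 * exp(-0.6391) = 527.8 ohm

527.8 ohm


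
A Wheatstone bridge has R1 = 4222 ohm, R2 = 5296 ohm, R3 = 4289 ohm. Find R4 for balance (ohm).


At balance: R1*R4 = R2*R3, so R4 = R2*R3/R1.
R4 = 5296 * 4289 / 4222
R4 = 22714544 / 4222
R4 = 5380.04 ohm

5380.04 ohm


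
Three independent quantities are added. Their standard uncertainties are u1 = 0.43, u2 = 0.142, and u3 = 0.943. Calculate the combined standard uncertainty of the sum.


For a sum of independent quantities, uc = sqrt(u1^2 + u2^2 + u3^2).
uc = sqrt(0.43^2 + 0.142^2 + 0.943^2)
uc = sqrt(0.1849 + 0.020164 + 0.889249)
uc = 1.0461

1.0461


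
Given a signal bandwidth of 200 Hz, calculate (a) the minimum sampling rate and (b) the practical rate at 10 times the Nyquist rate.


By Nyquist theorem, fs_min = 2 * fmax.
fs_min = 2 * 200 = 400 Hz
Practical rate = 10 * fs_min = 10 * 400 = 4000 Hz

fs_min = 400 Hz, fs_practical = 4000 Hz


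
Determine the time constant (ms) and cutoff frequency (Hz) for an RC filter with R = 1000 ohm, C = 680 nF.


Time constant: tau = R * C.
tau = 1000 * 6.80e-07 = 0.00068 s
tau = 0.68 ms
Cutoff frequency: fc = 1 / (2*pi*R*C).
fc = 1 / (2*pi*0.00068) = 234.05 Hz

tau = 0.68 ms, fc = 234.05 Hz


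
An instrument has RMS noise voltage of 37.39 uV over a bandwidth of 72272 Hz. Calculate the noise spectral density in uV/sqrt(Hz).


Noise spectral density = Vrms / sqrt(BW).
NSD = 37.39 / sqrt(72272)
NSD = 37.39 / 268.8345
NSD = 0.1391 uV/sqrt(Hz)

0.1391 uV/sqrt(Hz)


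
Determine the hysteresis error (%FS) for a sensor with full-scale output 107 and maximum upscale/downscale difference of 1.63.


Hysteresis = (max difference / full scale) * 100%.
H = (1.63 / 107) * 100
H = 1.523 %FS

1.523 %FS


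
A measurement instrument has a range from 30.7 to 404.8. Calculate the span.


Span = upper range - lower range.
Span = 404.8 - (30.7)
Span = 374.1

374.1


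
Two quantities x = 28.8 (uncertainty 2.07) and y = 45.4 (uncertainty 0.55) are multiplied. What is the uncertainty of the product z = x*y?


For a product z = x*y, the relative uncertainty is:
uz/z = sqrt((ux/x)^2 + (uy/y)^2)
Relative uncertainties: ux/x = 2.07/28.8 = 0.071875
uy/y = 0.55/45.4 = 0.012115
z = 28.8 * 45.4 = 1307.5
uz = 1307.5 * sqrt(0.071875^2 + 0.012115^2) = 95.304

95.304


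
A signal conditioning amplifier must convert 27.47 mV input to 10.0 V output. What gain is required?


Gain = Vout / Vin (converting to same units).
G = 10.0 V / 27.47 mV
G = 10000.0 mV / 27.47 mV
G = 364.03

364.03


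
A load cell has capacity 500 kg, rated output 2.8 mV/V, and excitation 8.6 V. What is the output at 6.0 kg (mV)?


Vout = rated_output * Vex * (load / capacity).
Vout = 2.8 * 8.6 * (6.0 / 500)
Vout = 2.8 * 8.6 * 0.012
Vout = 0.289 mV

0.289 mV


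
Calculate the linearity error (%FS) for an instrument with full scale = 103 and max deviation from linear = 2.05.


Linearity error = (max deviation / full scale) * 100%.
Linearity = (2.05 / 103) * 100
Linearity = 1.99 %FS

1.99 %FS


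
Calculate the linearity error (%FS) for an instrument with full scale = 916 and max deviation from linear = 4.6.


Linearity error = (max deviation / full scale) * 100%.
Linearity = (4.6 / 916) * 100
Linearity = 0.502 %FS

0.502 %FS


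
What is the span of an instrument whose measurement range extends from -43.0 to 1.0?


Span = upper range - lower range.
Span = 1.0 - (-43.0)
Span = 44.0

44.0


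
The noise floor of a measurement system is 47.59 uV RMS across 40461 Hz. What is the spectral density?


Noise spectral density = Vrms / sqrt(BW).
NSD = 47.59 / sqrt(40461)
NSD = 47.59 / 201.1492
NSD = 0.2366 uV/sqrt(Hz)

0.2366 uV/sqrt(Hz)


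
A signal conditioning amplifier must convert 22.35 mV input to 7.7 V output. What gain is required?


Gain = Vout / Vin (converting to same units).
G = 7.7 V / 22.35 mV
G = 7700.0 mV / 22.35 mV
G = 344.52

344.52


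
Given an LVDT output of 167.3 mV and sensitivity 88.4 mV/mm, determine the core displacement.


Displacement = Vout / sensitivity.
d = 167.3 / 88.4
d = 1.893 mm

1.893 mm


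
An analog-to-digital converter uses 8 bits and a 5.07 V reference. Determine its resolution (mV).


The resolution (LSB) of an ADC is Vref / 2^n.
LSB = 5.07 / 2^8
LSB = 5.07 / 256
LSB = 0.01980469 V = 19.8046875 mV

19.8046875 mV


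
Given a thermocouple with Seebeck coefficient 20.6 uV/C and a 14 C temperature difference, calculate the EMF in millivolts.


The thermocouple output V = sensitivity * dT.
V = 20.6 uV/C * 14 C
V = 288.4 uV
V = 0.288 mV

0.288 mV


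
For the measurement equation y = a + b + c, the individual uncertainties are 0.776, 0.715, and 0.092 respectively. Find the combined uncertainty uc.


For a sum of independent quantities, uc = sqrt(u1^2 + u2^2 + u3^2).
uc = sqrt(0.776^2 + 0.715^2 + 0.092^2)
uc = sqrt(0.602176 + 0.511225 + 0.008464)
uc = 1.0592

1.0592


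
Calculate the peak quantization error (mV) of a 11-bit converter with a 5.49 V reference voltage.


The maximum quantization error is +/- LSB/2.
LSB = Vref / 2^n = 5.49 / 2048 = 0.00268066 V
Max error = LSB / 2 = 0.00268066 / 2 = 0.00134033 V
Max error = 1.3403 mV

1.3403 mV


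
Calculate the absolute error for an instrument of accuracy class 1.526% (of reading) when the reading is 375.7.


Absolute error = (accuracy% / 100) * reading.
Error = (1.526 / 100) * 375.7
Error = 0.01526 * 375.7
Error = 5.7332

5.7332


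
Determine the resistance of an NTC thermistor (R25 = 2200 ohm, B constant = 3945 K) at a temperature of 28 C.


NTC thermistor equation: Rt = R25 * exp(B * (1/T - 1/T25)).
T in Kelvin: 301.15 K, T25 = 298.15 K
1/T - 1/T25 = 1/301.15 - 1/298.15 = -3.341e-05
B * (1/T - 1/T25) = 3945 * -3.341e-05 = -0.1318
Rt = 2200 * exp(-0.1318) = 1928.3 ohm

1928.3 ohm


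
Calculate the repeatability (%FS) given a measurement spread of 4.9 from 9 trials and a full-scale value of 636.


Repeatability = (spread / full scale) * 100%.
R = (4.9 / 636) * 100
R = 0.77 %FS

0.77 %FS


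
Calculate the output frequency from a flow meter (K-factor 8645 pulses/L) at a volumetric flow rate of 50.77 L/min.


Frequency = K * Q / 60 (converting L/min to L/s).
f = 8645 * 50.77 / 60
f = 438906.65 / 60
f = 7315.11 Hz

7315.11 Hz


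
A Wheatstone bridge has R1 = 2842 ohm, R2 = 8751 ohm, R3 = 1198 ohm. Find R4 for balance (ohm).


At balance: R1*R4 = R2*R3, so R4 = R2*R3/R1.
R4 = 8751 * 1198 / 2842
R4 = 10483698 / 2842
R4 = 3688.85 ohm

3688.85 ohm


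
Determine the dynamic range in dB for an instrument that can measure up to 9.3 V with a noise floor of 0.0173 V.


Dynamic range = 20 * log10(Vmax / Vnoise).
DR = 20 * log10(9.3 / 0.0173)
DR = 20 * log10(537.57)
DR = 54.61 dB

54.61 dB


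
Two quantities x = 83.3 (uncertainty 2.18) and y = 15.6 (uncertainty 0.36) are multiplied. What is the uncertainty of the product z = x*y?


For a product z = x*y, the relative uncertainty is:
uz/z = sqrt((ux/x)^2 + (uy/y)^2)
Relative uncertainties: ux/x = 2.18/83.3 = 0.02617
uy/y = 0.36/15.6 = 0.023077
z = 83.3 * 15.6 = 1299.5
uz = 1299.5 * sqrt(0.02617^2 + 0.023077^2) = 45.341

45.341


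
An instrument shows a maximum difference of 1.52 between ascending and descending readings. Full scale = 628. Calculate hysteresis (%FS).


Hysteresis = (max difference / full scale) * 100%.
H = (1.52 / 628) * 100
H = 0.242 %FS

0.242 %FS


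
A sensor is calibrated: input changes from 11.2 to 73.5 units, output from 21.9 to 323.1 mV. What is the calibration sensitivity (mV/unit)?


Sensitivity = (y2 - y1) / (x2 - x1).
S = (323.1 - 21.9) / (73.5 - 11.2)
S = 301.2 / 62.3
S = 4.8347 mV/unit

4.8347 mV/unit


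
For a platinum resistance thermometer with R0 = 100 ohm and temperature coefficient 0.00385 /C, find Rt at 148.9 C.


The RTD equation: Rt = R0 * (1 + alpha * T).
Rt = 100 * (1 + 0.00385 * 148.9)
Rt = 100 * (1 + 0.573265)
Rt = 100 * 1.573265
Rt = 157.327 ohm

157.327 ohm


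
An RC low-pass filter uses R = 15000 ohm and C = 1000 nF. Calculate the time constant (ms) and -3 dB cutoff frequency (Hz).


Time constant: tau = R * C.
tau = 15000 * 1.00e-06 = 0.015 s
tau = 15.0 ms
Cutoff frequency: fc = 1 / (2*pi*R*C).
fc = 1 / (2*pi*0.015) = 10.61 Hz

tau = 15.0 ms, fc = 10.61 Hz


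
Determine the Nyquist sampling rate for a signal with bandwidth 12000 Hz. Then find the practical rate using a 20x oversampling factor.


By Nyquist theorem, fs_min = 2 * fmax.
fs_min = 2 * 12000 = 24000 Hz
Practical rate = 20 * fs_min = 20 * 24000 = 480000 Hz

fs_min = 24000 Hz, fs_practical = 480000 Hz


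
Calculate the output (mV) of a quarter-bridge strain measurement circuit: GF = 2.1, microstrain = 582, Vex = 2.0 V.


Quarter bridge output: Vout = (GF * epsilon * Vex) / 4.
Vout = (2.1 * 582e-6 * 2.0) / 4
Vout = 0.0024444 / 4 V
Vout = 0.0006111 V = 0.6111 mV

0.6111 mV


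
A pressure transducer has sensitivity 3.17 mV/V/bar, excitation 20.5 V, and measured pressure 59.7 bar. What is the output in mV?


Output = sensitivity * Vex * P.
Vout = 3.17 * 20.5 * 59.7
Vout = 64.985 * 59.7
Vout = 3879.6 mV

3879.6 mV


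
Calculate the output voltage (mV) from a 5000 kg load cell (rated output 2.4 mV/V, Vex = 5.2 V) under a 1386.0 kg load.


Vout = rated_output * Vex * (load / capacity).
Vout = 2.4 * 5.2 * (1386.0 / 5000)
Vout = 2.4 * 5.2 * 0.2772
Vout = 3.459 mV

3.459 mV


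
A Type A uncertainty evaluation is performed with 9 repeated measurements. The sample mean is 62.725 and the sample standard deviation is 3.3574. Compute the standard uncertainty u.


The standard uncertainty for Type A evaluation is u = s / sqrt(n).
u = 3.3574 / sqrt(9)
u = 3.3574 / 3.0
u = 1.1191

1.1191


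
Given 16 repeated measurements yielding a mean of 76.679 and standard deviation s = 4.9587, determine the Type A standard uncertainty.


The standard uncertainty for Type A evaluation is u = s / sqrt(n).
u = 4.9587 / sqrt(16)
u = 4.9587 / 4.0
u = 1.2397

1.2397


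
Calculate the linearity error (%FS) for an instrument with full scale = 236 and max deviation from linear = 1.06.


Linearity error = (max deviation / full scale) * 100%.
Linearity = (1.06 / 236) * 100
Linearity = 0.449 %FS

0.449 %FS


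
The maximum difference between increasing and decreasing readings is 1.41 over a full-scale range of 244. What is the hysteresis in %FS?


Hysteresis = (max difference / full scale) * 100%.
H = (1.41 / 244) * 100
H = 0.578 %FS

0.578 %FS


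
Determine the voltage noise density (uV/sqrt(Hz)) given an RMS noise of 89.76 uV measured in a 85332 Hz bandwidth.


Noise spectral density = Vrms / sqrt(BW).
NSD = 89.76 / sqrt(85332)
NSD = 89.76 / 292.1164
NSD = 0.3073 uV/sqrt(Hz)

0.3073 uV/sqrt(Hz)


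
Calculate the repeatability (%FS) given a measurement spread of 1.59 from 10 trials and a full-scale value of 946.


Repeatability = (spread / full scale) * 100%.
R = (1.59 / 946) * 100
R = 0.168 %FS

0.168 %FS


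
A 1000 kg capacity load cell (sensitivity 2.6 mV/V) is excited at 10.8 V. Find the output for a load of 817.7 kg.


Vout = rated_output * Vex * (load / capacity).
Vout = 2.6 * 10.8 * (817.7 / 1000)
Vout = 2.6 * 10.8 * 0.8177
Vout = 22.961 mV

22.961 mV


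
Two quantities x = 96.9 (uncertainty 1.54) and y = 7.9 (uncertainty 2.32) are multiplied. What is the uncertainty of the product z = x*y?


For a product z = x*y, the relative uncertainty is:
uz/z = sqrt((ux/x)^2 + (uy/y)^2)
Relative uncertainties: ux/x = 1.54/96.9 = 0.015893
uy/y = 2.32/7.9 = 0.293671
z = 96.9 * 7.9 = 765.5
uz = 765.5 * sqrt(0.015893^2 + 0.293671^2) = 225.137

225.137


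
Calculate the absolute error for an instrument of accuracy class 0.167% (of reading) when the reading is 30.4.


Absolute error = (accuracy% / 100) * reading.
Error = (0.167 / 100) * 30.4
Error = 0.00167 * 30.4
Error = 0.0508

0.0508


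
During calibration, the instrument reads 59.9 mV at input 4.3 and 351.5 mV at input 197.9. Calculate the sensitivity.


Sensitivity = (y2 - y1) / (x2 - x1).
S = (351.5 - 59.9) / (197.9 - 4.3)
S = 291.6 / 193.6
S = 1.5062 mV/unit

1.5062 mV/unit


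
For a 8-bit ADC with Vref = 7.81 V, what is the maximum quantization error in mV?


The maximum quantization error is +/- LSB/2.
LSB = Vref / 2^n = 7.81 / 256 = 0.03050781 V
Max error = LSB / 2 = 0.03050781 / 2 = 0.01525391 V
Max error = 15.2539 mV

15.2539 mV


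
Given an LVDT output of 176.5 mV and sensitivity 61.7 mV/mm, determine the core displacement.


Displacement = Vout / sensitivity.
d = 176.5 / 61.7
d = 2.861 mm

2.861 mm


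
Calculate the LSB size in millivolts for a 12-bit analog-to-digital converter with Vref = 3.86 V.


The resolution (LSB) of an ADC is Vref / 2^n.
LSB = 3.86 / 2^12
LSB = 3.86 / 4096
LSB = 0.00094238 V = 0.94238281 mV

0.94238281 mV


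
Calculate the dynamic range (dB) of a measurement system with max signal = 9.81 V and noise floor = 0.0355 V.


Dynamic range = 20 * log10(Vmax / Vnoise).
DR = 20 * log10(9.81 / 0.0355)
DR = 20 * log10(276.34)
DR = 48.83 dB

48.83 dB


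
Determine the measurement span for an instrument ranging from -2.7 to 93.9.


Span = upper range - lower range.
Span = 93.9 - (-2.7)
Span = 96.6

96.6


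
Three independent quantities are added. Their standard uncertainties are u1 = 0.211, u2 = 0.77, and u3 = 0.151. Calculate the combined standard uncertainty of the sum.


For a sum of independent quantities, uc = sqrt(u1^2 + u2^2 + u3^2).
uc = sqrt(0.211^2 + 0.77^2 + 0.151^2)
uc = sqrt(0.044521 + 0.5929 + 0.022801)
uc = 0.8125

0.8125


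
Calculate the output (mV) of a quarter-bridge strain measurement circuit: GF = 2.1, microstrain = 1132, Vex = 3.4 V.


Quarter bridge output: Vout = (GF * epsilon * Vex) / 4.
Vout = (2.1 * 1132e-6 * 3.4) / 4
Vout = 0.00808248 / 4 V
Vout = 0.00202062 V = 2.0206 mV

2.0206 mV


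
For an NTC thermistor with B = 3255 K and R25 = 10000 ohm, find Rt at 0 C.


NTC thermistor equation: Rt = R25 * exp(B * (1/T - 1/T25)).
T in Kelvin: 273.15 K, T25 = 298.15 K
1/T - 1/T25 = 1/273.15 - 1/298.15 = 0.00030698
B * (1/T - 1/T25) = 3255 * 0.00030698 = 0.9992
Rt = 10000 * exp(0.9992) = 27161.2 ohm

27161.2 ohm


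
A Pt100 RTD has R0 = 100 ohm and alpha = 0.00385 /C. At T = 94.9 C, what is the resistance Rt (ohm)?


The RTD equation: Rt = R0 * (1 + alpha * T).
Rt = 100 * (1 + 0.00385 * 94.9)
Rt = 100 * (1 + 0.365365)
Rt = 100 * 1.365365
Rt = 136.537 ohm

136.537 ohm


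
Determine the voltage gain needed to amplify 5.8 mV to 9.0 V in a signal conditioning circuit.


Gain = Vout / Vin (converting to same units).
G = 9.0 V / 5.8 mV
G = 9000.0 mV / 5.8 mV
G = 1551.72

1551.72


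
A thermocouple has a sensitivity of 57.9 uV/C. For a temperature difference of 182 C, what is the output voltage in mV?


The thermocouple output V = sensitivity * dT.
V = 57.9 uV/C * 182 C
V = 10537.8 uV
V = 10.538 mV

10.538 mV


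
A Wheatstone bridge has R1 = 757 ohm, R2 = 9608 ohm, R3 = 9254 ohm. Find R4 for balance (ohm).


At balance: R1*R4 = R2*R3, so R4 = R2*R3/R1.
R4 = 9608 * 9254 / 757
R4 = 88912432 / 757
R4 = 117453.68 ohm

117453.68 ohm


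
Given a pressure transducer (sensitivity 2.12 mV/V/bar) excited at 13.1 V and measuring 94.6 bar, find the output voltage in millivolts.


Output = sensitivity * Vex * P.
Vout = 2.12 * 13.1 * 94.6
Vout = 27.772 * 94.6
Vout = 2627.23 mV

2627.23 mV


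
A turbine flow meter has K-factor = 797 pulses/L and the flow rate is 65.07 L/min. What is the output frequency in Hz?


Frequency = K * Q / 60 (converting L/min to L/s).
f = 797 * 65.07 / 60
f = 51860.79 / 60
f = 864.35 Hz

864.35 Hz


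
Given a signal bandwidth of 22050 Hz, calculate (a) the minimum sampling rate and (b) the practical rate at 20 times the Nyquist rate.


By Nyquist theorem, fs_min = 2 * fmax.
fs_min = 2 * 22050 = 44100 Hz
Practical rate = 20 * fs_min = 20 * 44100 = 882000 Hz

fs_min = 44100 Hz, fs_practical = 882000 Hz


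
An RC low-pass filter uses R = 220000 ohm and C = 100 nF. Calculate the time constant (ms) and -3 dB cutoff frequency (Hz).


Time constant: tau = R * C.
tau = 220000 * 1.00e-07 = 0.022 s
tau = 22.0 ms
Cutoff frequency: fc = 1 / (2*pi*R*C).
fc = 1 / (2*pi*0.022) = 7.23 Hz

tau = 22.0 ms, fc = 7.23 Hz


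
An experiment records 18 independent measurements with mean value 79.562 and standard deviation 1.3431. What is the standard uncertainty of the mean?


The standard uncertainty for Type A evaluation is u = s / sqrt(n).
u = 1.3431 / sqrt(18)
u = 1.3431 / 4.2426
u = 0.3166

0.3166


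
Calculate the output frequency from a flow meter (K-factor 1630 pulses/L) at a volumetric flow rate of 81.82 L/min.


Frequency = K * Q / 60 (converting L/min to L/s).
f = 1630 * 81.82 / 60
f = 133366.6 / 60
f = 2222.78 Hz

2222.78 Hz


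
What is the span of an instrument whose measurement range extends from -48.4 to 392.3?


Span = upper range - lower range.
Span = 392.3 - (-48.4)
Span = 440.7

440.7


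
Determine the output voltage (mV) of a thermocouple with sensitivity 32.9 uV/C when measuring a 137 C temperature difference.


The thermocouple output V = sensitivity * dT.
V = 32.9 uV/C * 137 C
V = 4507.3 uV
V = 4.507 mV

4.507 mV


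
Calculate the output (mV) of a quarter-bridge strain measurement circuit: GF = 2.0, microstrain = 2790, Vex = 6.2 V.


Quarter bridge output: Vout = (GF * epsilon * Vex) / 4.
Vout = (2.0 * 2790e-6 * 6.2) / 4
Vout = 0.034596 / 4 V
Vout = 0.008649 V = 8.649 mV

8.649 mV


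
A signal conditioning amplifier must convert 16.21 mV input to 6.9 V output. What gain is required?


Gain = Vout / Vin (converting to same units).
G = 6.9 V / 16.21 mV
G = 6900.0 mV / 16.21 mV
G = 425.66

425.66


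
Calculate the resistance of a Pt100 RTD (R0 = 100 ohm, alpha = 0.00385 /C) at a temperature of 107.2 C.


The RTD equation: Rt = R0 * (1 + alpha * T).
Rt = 100 * (1 + 0.00385 * 107.2)
Rt = 100 * (1 + 0.41272)
Rt = 100 * 1.41272
Rt = 141.272 ohm

141.272 ohm


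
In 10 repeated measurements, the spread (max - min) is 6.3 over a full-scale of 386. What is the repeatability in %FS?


Repeatability = (spread / full scale) * 100%.
R = (6.3 / 386) * 100
R = 1.632 %FS

1.632 %FS


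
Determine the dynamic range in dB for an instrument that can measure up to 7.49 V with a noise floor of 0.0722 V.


Dynamic range = 20 * log10(Vmax / Vnoise).
DR = 20 * log10(7.49 / 0.0722)
DR = 20 * log10(103.74)
DR = 40.32 dB

40.32 dB


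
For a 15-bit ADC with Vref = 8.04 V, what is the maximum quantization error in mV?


The maximum quantization error is +/- LSB/2.
LSB = Vref / 2^n = 8.04 / 32768 = 0.00024536 V
Max error = LSB / 2 = 0.00024536 / 2 = 0.00012268 V
Max error = 0.1227 mV

0.1227 mV


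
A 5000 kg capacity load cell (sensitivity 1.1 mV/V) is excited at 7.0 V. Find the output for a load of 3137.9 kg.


Vout = rated_output * Vex * (load / capacity).
Vout = 1.1 * 7.0 * (3137.9 / 5000)
Vout = 1.1 * 7.0 * 0.62758
Vout = 4.832 mV

4.832 mV


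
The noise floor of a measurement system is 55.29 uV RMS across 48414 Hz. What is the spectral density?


Noise spectral density = Vrms / sqrt(BW).
NSD = 55.29 / sqrt(48414)
NSD = 55.29 / 220.0318
NSD = 0.2513 uV/sqrt(Hz)

0.2513 uV/sqrt(Hz)


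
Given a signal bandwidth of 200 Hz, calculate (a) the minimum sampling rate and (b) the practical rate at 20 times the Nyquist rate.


By Nyquist theorem, fs_min = 2 * fmax.
fs_min = 2 * 200 = 400 Hz
Practical rate = 20 * fs_min = 20 * 400 = 8000 Hz

fs_min = 400 Hz, fs_practical = 8000 Hz


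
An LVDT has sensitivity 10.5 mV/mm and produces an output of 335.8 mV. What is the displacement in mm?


Displacement = Vout / sensitivity.
d = 335.8 / 10.5
d = 31.981 mm

31.981 mm


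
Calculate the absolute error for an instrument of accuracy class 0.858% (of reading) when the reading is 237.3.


Absolute error = (accuracy% / 100) * reading.
Error = (0.858 / 100) * 237.3
Error = 0.00858 * 237.3
Error = 2.036

2.036


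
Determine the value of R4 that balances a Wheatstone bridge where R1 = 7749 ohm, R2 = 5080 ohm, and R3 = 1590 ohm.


At balance: R1*R4 = R2*R3, so R4 = R2*R3/R1.
R4 = 5080 * 1590 / 7749
R4 = 8077200 / 7749
R4 = 1042.35 ohm

1042.35 ohm


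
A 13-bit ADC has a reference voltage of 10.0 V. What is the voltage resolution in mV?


The resolution (LSB) of an ADC is Vref / 2^n.
LSB = 10.0 / 2^13
LSB = 10.0 / 8192
LSB = 0.0012207 V = 1.22070312 mV

1.22070312 mV


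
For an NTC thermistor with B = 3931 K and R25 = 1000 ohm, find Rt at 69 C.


NTC thermistor equation: Rt = R25 * exp(B * (1/T - 1/T25)).
T in Kelvin: 342.15 K, T25 = 298.15 K
1/T - 1/T25 = 1/342.15 - 1/298.15 = -0.00043132
B * (1/T - 1/T25) = 3931 * -0.00043132 = -1.6955
Rt = 1000 * exp(-1.6955) = 183.5 ohm

183.5 ohm


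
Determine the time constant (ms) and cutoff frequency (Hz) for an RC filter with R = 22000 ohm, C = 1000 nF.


Time constant: tau = R * C.
tau = 22000 * 1.00e-06 = 0.022 s
tau = 22.0 ms
Cutoff frequency: fc = 1 / (2*pi*R*C).
fc = 1 / (2*pi*0.022) = 7.23 Hz

tau = 22.0 ms, fc = 7.23 Hz


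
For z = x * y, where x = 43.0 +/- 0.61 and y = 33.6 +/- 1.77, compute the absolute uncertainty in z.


For a product z = x*y, the relative uncertainty is:
uz/z = sqrt((ux/x)^2 + (uy/y)^2)
Relative uncertainties: ux/x = 0.61/43.0 = 0.014186
uy/y = 1.77/33.6 = 0.052679
z = 43.0 * 33.6 = 1444.8
uz = 1444.8 * sqrt(0.014186^2 + 0.052679^2) = 78.821

78.821


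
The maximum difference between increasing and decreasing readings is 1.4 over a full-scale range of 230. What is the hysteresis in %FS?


Hysteresis = (max difference / full scale) * 100%.
H = (1.4 / 230) * 100
H = 0.609 %FS

0.609 %FS


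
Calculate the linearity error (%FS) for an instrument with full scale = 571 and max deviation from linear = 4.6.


Linearity error = (max deviation / full scale) * 100%.
Linearity = (4.6 / 571) * 100
Linearity = 0.806 %FS

0.806 %FS


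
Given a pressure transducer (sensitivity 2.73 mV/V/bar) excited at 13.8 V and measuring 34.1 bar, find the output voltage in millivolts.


Output = sensitivity * Vex * P.
Vout = 2.73 * 13.8 * 34.1
Vout = 37.674 * 34.1
Vout = 1284.68 mV

1284.68 mV


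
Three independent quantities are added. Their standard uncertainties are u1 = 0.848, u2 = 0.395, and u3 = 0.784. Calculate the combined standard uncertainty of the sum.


For a sum of independent quantities, uc = sqrt(u1^2 + u2^2 + u3^2).
uc = sqrt(0.848^2 + 0.395^2 + 0.784^2)
uc = sqrt(0.719104 + 0.156025 + 0.614656)
uc = 1.2206

1.2206


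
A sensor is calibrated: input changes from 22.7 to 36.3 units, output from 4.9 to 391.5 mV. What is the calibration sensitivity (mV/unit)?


Sensitivity = (y2 - y1) / (x2 - x1).
S = (391.5 - 4.9) / (36.3 - 22.7)
S = 386.6 / 13.6
S = 28.4265 mV/unit

28.4265 mV/unit


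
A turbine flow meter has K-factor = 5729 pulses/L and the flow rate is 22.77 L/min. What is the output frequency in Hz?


Frequency = K * Q / 60 (converting L/min to L/s).
f = 5729 * 22.77 / 60
f = 130449.33 / 60
f = 2174.16 Hz

2174.16 Hz


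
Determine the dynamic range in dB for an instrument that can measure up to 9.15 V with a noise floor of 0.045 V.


Dynamic range = 20 * log10(Vmax / Vnoise).
DR = 20 * log10(9.15 / 0.045)
DR = 20 * log10(203.33)
DR = 46.16 dB

46.16 dB


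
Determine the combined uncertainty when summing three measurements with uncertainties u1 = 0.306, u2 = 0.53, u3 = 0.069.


For a sum of independent quantities, uc = sqrt(u1^2 + u2^2 + u3^2).
uc = sqrt(0.306^2 + 0.53^2 + 0.069^2)
uc = sqrt(0.093636 + 0.2809 + 0.004761)
uc = 0.6159

0.6159


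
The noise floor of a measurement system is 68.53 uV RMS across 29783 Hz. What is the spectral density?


Noise spectral density = Vrms / sqrt(BW).
NSD = 68.53 / sqrt(29783)
NSD = 68.53 / 172.5775
NSD = 0.3971 uV/sqrt(Hz)

0.3971 uV/sqrt(Hz)


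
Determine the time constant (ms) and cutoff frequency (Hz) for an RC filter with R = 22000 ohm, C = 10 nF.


Time constant: tau = R * C.
tau = 22000 * 1.00e-08 = 0.00022 s
tau = 0.22 ms
Cutoff frequency: fc = 1 / (2*pi*R*C).
fc = 1 / (2*pi*0.00022) = 723.43 Hz

tau = 0.22 ms, fc = 723.43 Hz


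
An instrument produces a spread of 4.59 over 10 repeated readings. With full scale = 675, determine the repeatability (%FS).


Repeatability = (spread / full scale) * 100%.
R = (4.59 / 675) * 100
R = 0.68 %FS

0.68 %FS


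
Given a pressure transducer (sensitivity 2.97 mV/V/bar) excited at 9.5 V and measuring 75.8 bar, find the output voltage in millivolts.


Output = sensitivity * Vex * P.
Vout = 2.97 * 9.5 * 75.8
Vout = 28.215 * 75.8
Vout = 2138.7 mV

2138.7 mV


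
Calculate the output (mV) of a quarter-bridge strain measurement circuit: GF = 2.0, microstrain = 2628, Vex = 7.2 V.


Quarter bridge output: Vout = (GF * epsilon * Vex) / 4.
Vout = (2.0 * 2628e-6 * 7.2) / 4
Vout = 0.0378432 / 4 V
Vout = 0.0094608 V = 9.4608 mV

9.4608 mV


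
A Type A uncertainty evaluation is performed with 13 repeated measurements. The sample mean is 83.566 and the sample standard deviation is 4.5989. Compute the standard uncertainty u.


The standard uncertainty for Type A evaluation is u = s / sqrt(n).
u = 4.5989 / sqrt(13)
u = 4.5989 / 3.6056
u = 1.2755

1.2755


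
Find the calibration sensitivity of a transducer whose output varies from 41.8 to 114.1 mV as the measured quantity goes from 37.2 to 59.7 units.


Sensitivity = (y2 - y1) / (x2 - x1).
S = (114.1 - 41.8) / (59.7 - 37.2)
S = 72.3 / 22.5
S = 3.2133 mV/unit

3.2133 mV/unit


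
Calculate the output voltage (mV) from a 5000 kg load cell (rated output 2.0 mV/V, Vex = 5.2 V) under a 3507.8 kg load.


Vout = rated_output * Vex * (load / capacity).
Vout = 2.0 * 5.2 * (3507.8 / 5000)
Vout = 2.0 * 5.2 * 0.70156
Vout = 7.296 mV

7.296 mV


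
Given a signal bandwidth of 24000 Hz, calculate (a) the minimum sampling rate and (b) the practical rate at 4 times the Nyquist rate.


By Nyquist theorem, fs_min = 2 * fmax.
fs_min = 2 * 24000 = 48000 Hz
Practical rate = 4 * fs_min = 4 * 48000 = 192000 Hz

fs_min = 48000 Hz, fs_practical = 192000 Hz


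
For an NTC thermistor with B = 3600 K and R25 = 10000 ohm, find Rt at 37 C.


NTC thermistor equation: Rt = R25 * exp(B * (1/T - 1/T25)).
T in Kelvin: 310.15 K, T25 = 298.15 K
1/T - 1/T25 = 1/310.15 - 1/298.15 = -0.00012977
B * (1/T - 1/T25) = 3600 * -0.00012977 = -0.4672
Rt = 10000 * exp(-0.4672) = 6267.7 ohm

6267.7 ohm


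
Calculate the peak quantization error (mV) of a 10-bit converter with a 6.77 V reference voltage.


The maximum quantization error is +/- LSB/2.
LSB = Vref / 2^n = 6.77 / 1024 = 0.00661133 V
Max error = LSB / 2 = 0.00661133 / 2 = 0.00330566 V
Max error = 3.3057 mV

3.3057 mV


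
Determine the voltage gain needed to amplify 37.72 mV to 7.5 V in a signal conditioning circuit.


Gain = Vout / Vin (converting to same units).
G = 7.5 V / 37.72 mV
G = 7500.0 mV / 37.72 mV
G = 198.83

198.83


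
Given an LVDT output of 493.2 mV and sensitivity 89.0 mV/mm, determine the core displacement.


Displacement = Vout / sensitivity.
d = 493.2 / 89.0
d = 5.542 mm

5.542 mm


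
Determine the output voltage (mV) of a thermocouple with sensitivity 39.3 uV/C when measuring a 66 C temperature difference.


The thermocouple output V = sensitivity * dT.
V = 39.3 uV/C * 66 C
V = 2593.8 uV
V = 2.594 mV

2.594 mV


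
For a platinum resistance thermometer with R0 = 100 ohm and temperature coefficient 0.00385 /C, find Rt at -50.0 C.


The RTD equation: Rt = R0 * (1 + alpha * T).
Rt = 100 * (1 + 0.00385 * -50.0)
Rt = 100 * (1 + -0.1925)
Rt = 100 * 0.8075
Rt = 80.75 ohm

80.75 ohm


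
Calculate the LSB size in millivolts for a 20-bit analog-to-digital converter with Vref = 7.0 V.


The resolution (LSB) of an ADC is Vref / 2^n.
LSB = 7.0 / 2^20
LSB = 7.0 / 1048576
LSB = 6.68e-06 V = 0.00667572 mV

0.00667572 mV


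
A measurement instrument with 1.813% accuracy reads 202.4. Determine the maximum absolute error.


Absolute error = (accuracy% / 100) * reading.
Error = (1.813 / 100) * 202.4
Error = 0.01813 * 202.4
Error = 3.6695

3.6695


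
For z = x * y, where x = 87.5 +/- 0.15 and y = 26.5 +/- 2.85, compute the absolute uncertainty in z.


For a product z = x*y, the relative uncertainty is:
uz/z = sqrt((ux/x)^2 + (uy/y)^2)
Relative uncertainties: ux/x = 0.15/87.5 = 0.001714
uy/y = 2.85/26.5 = 0.107547
z = 87.5 * 26.5 = 2318.8
uz = 2318.8 * sqrt(0.001714^2 + 0.107547^2) = 249.407

249.407


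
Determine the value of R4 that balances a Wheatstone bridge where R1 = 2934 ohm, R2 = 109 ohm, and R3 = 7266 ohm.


At balance: R1*R4 = R2*R3, so R4 = R2*R3/R1.
R4 = 109 * 7266 / 2934
R4 = 791994 / 2934
R4 = 269.94 ohm

269.94 ohm


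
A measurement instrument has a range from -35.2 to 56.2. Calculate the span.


Span = upper range - lower range.
Span = 56.2 - (-35.2)
Span = 91.4

91.4


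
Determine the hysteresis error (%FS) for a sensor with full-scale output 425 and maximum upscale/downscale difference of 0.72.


Hysteresis = (max difference / full scale) * 100%.
H = (0.72 / 425) * 100
H = 0.169 %FS

0.169 %FS


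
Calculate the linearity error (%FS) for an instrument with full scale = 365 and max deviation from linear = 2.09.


Linearity error = (max deviation / full scale) * 100%.
Linearity = (2.09 / 365) * 100
Linearity = 0.573 %FS

0.573 %FS


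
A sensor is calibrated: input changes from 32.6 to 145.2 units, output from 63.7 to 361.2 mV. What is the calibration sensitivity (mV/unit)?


Sensitivity = (y2 - y1) / (x2 - x1).
S = (361.2 - 63.7) / (145.2 - 32.6)
S = 297.5 / 112.6
S = 2.6421 mV/unit

2.6421 mV/unit


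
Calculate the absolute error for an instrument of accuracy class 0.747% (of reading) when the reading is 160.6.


Absolute error = (accuracy% / 100) * reading.
Error = (0.747 / 100) * 160.6
Error = 0.00747 * 160.6
Error = 1.1997

1.1997


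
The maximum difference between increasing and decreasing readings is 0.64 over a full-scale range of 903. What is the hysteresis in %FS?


Hysteresis = (max difference / full scale) * 100%.
H = (0.64 / 903) * 100
H = 0.071 %FS

0.071 %FS


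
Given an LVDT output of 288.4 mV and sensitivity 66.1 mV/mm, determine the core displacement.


Displacement = Vout / sensitivity.
d = 288.4 / 66.1
d = 4.363 mm

4.363 mm


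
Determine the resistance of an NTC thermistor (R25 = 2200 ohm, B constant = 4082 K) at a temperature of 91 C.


NTC thermistor equation: Rt = R25 * exp(B * (1/T - 1/T25)).
T in Kelvin: 364.15 K, T25 = 298.15 K
1/T - 1/T25 = 1/364.15 - 1/298.15 = -0.0006079
B * (1/T - 1/T25) = 4082 * -0.0006079 = -2.4814
Rt = 2200 * exp(-2.4814) = 184.0 ohm

184.0 ohm
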